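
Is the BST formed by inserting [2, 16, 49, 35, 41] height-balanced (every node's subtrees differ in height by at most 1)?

Tree (level-order array): [2, None, 16, None, 49, 35, None, None, 41]
Definition: a tree is height-balanced if, at every node, |h(left) - h(right)| <= 1 (empty subtree has height -1).
Bottom-up per-node check:
  node 41: h_left=-1, h_right=-1, diff=0 [OK], height=0
  node 35: h_left=-1, h_right=0, diff=1 [OK], height=1
  node 49: h_left=1, h_right=-1, diff=2 [FAIL (|1--1|=2 > 1)], height=2
  node 16: h_left=-1, h_right=2, diff=3 [FAIL (|-1-2|=3 > 1)], height=3
  node 2: h_left=-1, h_right=3, diff=4 [FAIL (|-1-3|=4 > 1)], height=4
Node 49 violates the condition: |1 - -1| = 2 > 1.
Result: Not balanced


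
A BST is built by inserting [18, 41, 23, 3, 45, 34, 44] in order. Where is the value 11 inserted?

Starting tree (level order): [18, 3, 41, None, None, 23, 45, None, 34, 44]
Insertion path: 18 -> 3
Result: insert 11 as right child of 3
Final tree (level order): [18, 3, 41, None, 11, 23, 45, None, None, None, 34, 44]


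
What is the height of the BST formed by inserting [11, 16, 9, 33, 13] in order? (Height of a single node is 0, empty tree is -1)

Insertion order: [11, 16, 9, 33, 13]
Tree (level-order array): [11, 9, 16, None, None, 13, 33]
Compute height bottom-up (empty subtree = -1):
  height(9) = 1 + max(-1, -1) = 0
  height(13) = 1 + max(-1, -1) = 0
  height(33) = 1 + max(-1, -1) = 0
  height(16) = 1 + max(0, 0) = 1
  height(11) = 1 + max(0, 1) = 2
Height = 2


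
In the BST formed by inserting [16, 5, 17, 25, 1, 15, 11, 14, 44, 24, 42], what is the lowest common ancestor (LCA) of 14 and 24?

Tree insertion order: [16, 5, 17, 25, 1, 15, 11, 14, 44, 24, 42]
Tree (level-order array): [16, 5, 17, 1, 15, None, 25, None, None, 11, None, 24, 44, None, 14, None, None, 42]
In a BST, the LCA of p=14, q=24 is the first node v on the
root-to-leaf path with p <= v <= q (go left if both < v, right if both > v).
Walk from root:
  at 16: 14 <= 16 <= 24, this is the LCA
LCA = 16


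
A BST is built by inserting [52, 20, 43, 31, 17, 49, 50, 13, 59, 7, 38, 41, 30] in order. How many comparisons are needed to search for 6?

Search path for 6: 52 -> 20 -> 17 -> 13 -> 7
Found: False
Comparisons: 5


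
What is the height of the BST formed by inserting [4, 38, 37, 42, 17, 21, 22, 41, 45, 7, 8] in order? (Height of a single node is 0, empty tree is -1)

Insertion order: [4, 38, 37, 42, 17, 21, 22, 41, 45, 7, 8]
Tree (level-order array): [4, None, 38, 37, 42, 17, None, 41, 45, 7, 21, None, None, None, None, None, 8, None, 22]
Compute height bottom-up (empty subtree = -1):
  height(8) = 1 + max(-1, -1) = 0
  height(7) = 1 + max(-1, 0) = 1
  height(22) = 1 + max(-1, -1) = 0
  height(21) = 1 + max(-1, 0) = 1
  height(17) = 1 + max(1, 1) = 2
  height(37) = 1 + max(2, -1) = 3
  height(41) = 1 + max(-1, -1) = 0
  height(45) = 1 + max(-1, -1) = 0
  height(42) = 1 + max(0, 0) = 1
  height(38) = 1 + max(3, 1) = 4
  height(4) = 1 + max(-1, 4) = 5
Height = 5


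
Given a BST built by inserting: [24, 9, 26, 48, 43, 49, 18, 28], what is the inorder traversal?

Tree insertion order: [24, 9, 26, 48, 43, 49, 18, 28]
Tree (level-order array): [24, 9, 26, None, 18, None, 48, None, None, 43, 49, 28]
Inorder traversal: [9, 18, 24, 26, 28, 43, 48, 49]


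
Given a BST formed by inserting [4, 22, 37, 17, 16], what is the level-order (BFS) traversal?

Tree insertion order: [4, 22, 37, 17, 16]
Tree (level-order array): [4, None, 22, 17, 37, 16]
BFS from the root, enqueuing left then right child of each popped node:
  queue [4] -> pop 4, enqueue [22], visited so far: [4]
  queue [22] -> pop 22, enqueue [17, 37], visited so far: [4, 22]
  queue [17, 37] -> pop 17, enqueue [16], visited so far: [4, 22, 17]
  queue [37, 16] -> pop 37, enqueue [none], visited so far: [4, 22, 17, 37]
  queue [16] -> pop 16, enqueue [none], visited so far: [4, 22, 17, 37, 16]
Result: [4, 22, 17, 37, 16]


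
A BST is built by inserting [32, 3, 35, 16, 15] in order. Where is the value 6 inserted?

Starting tree (level order): [32, 3, 35, None, 16, None, None, 15]
Insertion path: 32 -> 3 -> 16 -> 15
Result: insert 6 as left child of 15
Final tree (level order): [32, 3, 35, None, 16, None, None, 15, None, 6]


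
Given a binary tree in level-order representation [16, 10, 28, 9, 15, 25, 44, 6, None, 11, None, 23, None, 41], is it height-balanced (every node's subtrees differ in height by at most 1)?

Tree (level-order array): [16, 10, 28, 9, 15, 25, 44, 6, None, 11, None, 23, None, 41]
Definition: a tree is height-balanced if, at every node, |h(left) - h(right)| <= 1 (empty subtree has height -1).
Bottom-up per-node check:
  node 6: h_left=-1, h_right=-1, diff=0 [OK], height=0
  node 9: h_left=0, h_right=-1, diff=1 [OK], height=1
  node 11: h_left=-1, h_right=-1, diff=0 [OK], height=0
  node 15: h_left=0, h_right=-1, diff=1 [OK], height=1
  node 10: h_left=1, h_right=1, diff=0 [OK], height=2
  node 23: h_left=-1, h_right=-1, diff=0 [OK], height=0
  node 25: h_left=0, h_right=-1, diff=1 [OK], height=1
  node 41: h_left=-1, h_right=-1, diff=0 [OK], height=0
  node 44: h_left=0, h_right=-1, diff=1 [OK], height=1
  node 28: h_left=1, h_right=1, diff=0 [OK], height=2
  node 16: h_left=2, h_right=2, diff=0 [OK], height=3
All nodes satisfy the balance condition.
Result: Balanced


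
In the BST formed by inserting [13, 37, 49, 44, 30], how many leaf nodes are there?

Tree built from: [13, 37, 49, 44, 30]
Tree (level-order array): [13, None, 37, 30, 49, None, None, 44]
Rule: A leaf has 0 children.
Per-node child counts:
  node 13: 1 child(ren)
  node 37: 2 child(ren)
  node 30: 0 child(ren)
  node 49: 1 child(ren)
  node 44: 0 child(ren)
Matching nodes: [30, 44]
Count of leaf nodes: 2


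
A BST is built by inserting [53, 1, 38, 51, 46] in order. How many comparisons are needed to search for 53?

Search path for 53: 53
Found: True
Comparisons: 1


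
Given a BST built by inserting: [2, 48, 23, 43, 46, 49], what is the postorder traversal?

Tree insertion order: [2, 48, 23, 43, 46, 49]
Tree (level-order array): [2, None, 48, 23, 49, None, 43, None, None, None, 46]
Postorder traversal: [46, 43, 23, 49, 48, 2]


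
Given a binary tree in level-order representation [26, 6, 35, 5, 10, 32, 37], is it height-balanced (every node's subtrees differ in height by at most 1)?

Tree (level-order array): [26, 6, 35, 5, 10, 32, 37]
Definition: a tree is height-balanced if, at every node, |h(left) - h(right)| <= 1 (empty subtree has height -1).
Bottom-up per-node check:
  node 5: h_left=-1, h_right=-1, diff=0 [OK], height=0
  node 10: h_left=-1, h_right=-1, diff=0 [OK], height=0
  node 6: h_left=0, h_right=0, diff=0 [OK], height=1
  node 32: h_left=-1, h_right=-1, diff=0 [OK], height=0
  node 37: h_left=-1, h_right=-1, diff=0 [OK], height=0
  node 35: h_left=0, h_right=0, diff=0 [OK], height=1
  node 26: h_left=1, h_right=1, diff=0 [OK], height=2
All nodes satisfy the balance condition.
Result: Balanced


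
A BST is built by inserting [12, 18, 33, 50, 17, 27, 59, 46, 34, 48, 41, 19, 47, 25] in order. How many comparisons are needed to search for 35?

Search path for 35: 12 -> 18 -> 33 -> 50 -> 46 -> 34 -> 41
Found: False
Comparisons: 7


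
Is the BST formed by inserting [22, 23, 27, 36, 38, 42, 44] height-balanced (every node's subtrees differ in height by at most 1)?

Tree (level-order array): [22, None, 23, None, 27, None, 36, None, 38, None, 42, None, 44]
Definition: a tree is height-balanced if, at every node, |h(left) - h(right)| <= 1 (empty subtree has height -1).
Bottom-up per-node check:
  node 44: h_left=-1, h_right=-1, diff=0 [OK], height=0
  node 42: h_left=-1, h_right=0, diff=1 [OK], height=1
  node 38: h_left=-1, h_right=1, diff=2 [FAIL (|-1-1|=2 > 1)], height=2
  node 36: h_left=-1, h_right=2, diff=3 [FAIL (|-1-2|=3 > 1)], height=3
  node 27: h_left=-1, h_right=3, diff=4 [FAIL (|-1-3|=4 > 1)], height=4
  node 23: h_left=-1, h_right=4, diff=5 [FAIL (|-1-4|=5 > 1)], height=5
  node 22: h_left=-1, h_right=5, diff=6 [FAIL (|-1-5|=6 > 1)], height=6
Node 38 violates the condition: |-1 - 1| = 2 > 1.
Result: Not balanced


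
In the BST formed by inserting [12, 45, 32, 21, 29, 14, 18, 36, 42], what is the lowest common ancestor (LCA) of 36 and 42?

Tree insertion order: [12, 45, 32, 21, 29, 14, 18, 36, 42]
Tree (level-order array): [12, None, 45, 32, None, 21, 36, 14, 29, None, 42, None, 18]
In a BST, the LCA of p=36, q=42 is the first node v on the
root-to-leaf path with p <= v <= q (go left if both < v, right if both > v).
Walk from root:
  at 12: both 36 and 42 > 12, go right
  at 45: both 36 and 42 < 45, go left
  at 32: both 36 and 42 > 32, go right
  at 36: 36 <= 36 <= 42, this is the LCA
LCA = 36


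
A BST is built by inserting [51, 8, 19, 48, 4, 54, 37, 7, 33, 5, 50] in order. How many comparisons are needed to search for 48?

Search path for 48: 51 -> 8 -> 19 -> 48
Found: True
Comparisons: 4


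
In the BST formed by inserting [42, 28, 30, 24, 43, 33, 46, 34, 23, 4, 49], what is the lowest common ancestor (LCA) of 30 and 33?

Tree insertion order: [42, 28, 30, 24, 43, 33, 46, 34, 23, 4, 49]
Tree (level-order array): [42, 28, 43, 24, 30, None, 46, 23, None, None, 33, None, 49, 4, None, None, 34]
In a BST, the LCA of p=30, q=33 is the first node v on the
root-to-leaf path with p <= v <= q (go left if both < v, right if both > v).
Walk from root:
  at 42: both 30 and 33 < 42, go left
  at 28: both 30 and 33 > 28, go right
  at 30: 30 <= 30 <= 33, this is the LCA
LCA = 30


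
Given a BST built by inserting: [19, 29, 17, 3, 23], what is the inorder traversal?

Tree insertion order: [19, 29, 17, 3, 23]
Tree (level-order array): [19, 17, 29, 3, None, 23]
Inorder traversal: [3, 17, 19, 23, 29]


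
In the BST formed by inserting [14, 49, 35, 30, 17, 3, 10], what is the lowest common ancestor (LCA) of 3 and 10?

Tree insertion order: [14, 49, 35, 30, 17, 3, 10]
Tree (level-order array): [14, 3, 49, None, 10, 35, None, None, None, 30, None, 17]
In a BST, the LCA of p=3, q=10 is the first node v on the
root-to-leaf path with p <= v <= q (go left if both < v, right if both > v).
Walk from root:
  at 14: both 3 and 10 < 14, go left
  at 3: 3 <= 3 <= 10, this is the LCA
LCA = 3


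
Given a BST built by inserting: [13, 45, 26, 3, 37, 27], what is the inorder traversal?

Tree insertion order: [13, 45, 26, 3, 37, 27]
Tree (level-order array): [13, 3, 45, None, None, 26, None, None, 37, 27]
Inorder traversal: [3, 13, 26, 27, 37, 45]


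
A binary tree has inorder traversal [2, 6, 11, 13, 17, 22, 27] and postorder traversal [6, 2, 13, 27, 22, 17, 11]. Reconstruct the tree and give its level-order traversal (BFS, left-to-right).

Inorder:   [2, 6, 11, 13, 17, 22, 27]
Postorder: [6, 2, 13, 27, 22, 17, 11]
Algorithm: postorder visits root last, so walk postorder right-to-left;
each value is the root of the current inorder slice — split it at that
value, recurse on the right subtree first, then the left.
Recursive splits:
  root=11; inorder splits into left=[2, 6], right=[13, 17, 22, 27]
  root=17; inorder splits into left=[13], right=[22, 27]
  root=22; inorder splits into left=[], right=[27]
  root=27; inorder splits into left=[], right=[]
  root=13; inorder splits into left=[], right=[]
  root=2; inorder splits into left=[], right=[6]
  root=6; inorder splits into left=[], right=[]
Reconstructed level-order: [11, 2, 17, 6, 13, 22, 27]


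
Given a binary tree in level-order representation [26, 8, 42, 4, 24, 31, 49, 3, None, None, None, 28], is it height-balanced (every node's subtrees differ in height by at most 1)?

Tree (level-order array): [26, 8, 42, 4, 24, 31, 49, 3, None, None, None, 28]
Definition: a tree is height-balanced if, at every node, |h(left) - h(right)| <= 1 (empty subtree has height -1).
Bottom-up per-node check:
  node 3: h_left=-1, h_right=-1, diff=0 [OK], height=0
  node 4: h_left=0, h_right=-1, diff=1 [OK], height=1
  node 24: h_left=-1, h_right=-1, diff=0 [OK], height=0
  node 8: h_left=1, h_right=0, diff=1 [OK], height=2
  node 28: h_left=-1, h_right=-1, diff=0 [OK], height=0
  node 31: h_left=0, h_right=-1, diff=1 [OK], height=1
  node 49: h_left=-1, h_right=-1, diff=0 [OK], height=0
  node 42: h_left=1, h_right=0, diff=1 [OK], height=2
  node 26: h_left=2, h_right=2, diff=0 [OK], height=3
All nodes satisfy the balance condition.
Result: Balanced


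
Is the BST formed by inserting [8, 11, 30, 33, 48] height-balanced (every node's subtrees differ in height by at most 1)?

Tree (level-order array): [8, None, 11, None, 30, None, 33, None, 48]
Definition: a tree is height-balanced if, at every node, |h(left) - h(right)| <= 1 (empty subtree has height -1).
Bottom-up per-node check:
  node 48: h_left=-1, h_right=-1, diff=0 [OK], height=0
  node 33: h_left=-1, h_right=0, diff=1 [OK], height=1
  node 30: h_left=-1, h_right=1, diff=2 [FAIL (|-1-1|=2 > 1)], height=2
  node 11: h_left=-1, h_right=2, diff=3 [FAIL (|-1-2|=3 > 1)], height=3
  node 8: h_left=-1, h_right=3, diff=4 [FAIL (|-1-3|=4 > 1)], height=4
Node 30 violates the condition: |-1 - 1| = 2 > 1.
Result: Not balanced


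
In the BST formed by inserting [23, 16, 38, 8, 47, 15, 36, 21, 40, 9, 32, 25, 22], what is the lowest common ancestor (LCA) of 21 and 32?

Tree insertion order: [23, 16, 38, 8, 47, 15, 36, 21, 40, 9, 32, 25, 22]
Tree (level-order array): [23, 16, 38, 8, 21, 36, 47, None, 15, None, 22, 32, None, 40, None, 9, None, None, None, 25]
In a BST, the LCA of p=21, q=32 is the first node v on the
root-to-leaf path with p <= v <= q (go left if both < v, right if both > v).
Walk from root:
  at 23: 21 <= 23 <= 32, this is the LCA
LCA = 23


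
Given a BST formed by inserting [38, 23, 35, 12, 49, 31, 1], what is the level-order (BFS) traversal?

Tree insertion order: [38, 23, 35, 12, 49, 31, 1]
Tree (level-order array): [38, 23, 49, 12, 35, None, None, 1, None, 31]
BFS from the root, enqueuing left then right child of each popped node:
  queue [38] -> pop 38, enqueue [23, 49], visited so far: [38]
  queue [23, 49] -> pop 23, enqueue [12, 35], visited so far: [38, 23]
  queue [49, 12, 35] -> pop 49, enqueue [none], visited so far: [38, 23, 49]
  queue [12, 35] -> pop 12, enqueue [1], visited so far: [38, 23, 49, 12]
  queue [35, 1] -> pop 35, enqueue [31], visited so far: [38, 23, 49, 12, 35]
  queue [1, 31] -> pop 1, enqueue [none], visited so far: [38, 23, 49, 12, 35, 1]
  queue [31] -> pop 31, enqueue [none], visited so far: [38, 23, 49, 12, 35, 1, 31]
Result: [38, 23, 49, 12, 35, 1, 31]


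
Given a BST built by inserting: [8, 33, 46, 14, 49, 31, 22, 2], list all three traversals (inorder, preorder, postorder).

Tree insertion order: [8, 33, 46, 14, 49, 31, 22, 2]
Tree (level-order array): [8, 2, 33, None, None, 14, 46, None, 31, None, 49, 22]
Inorder (L, root, R): [2, 8, 14, 22, 31, 33, 46, 49]
Preorder (root, L, R): [8, 2, 33, 14, 31, 22, 46, 49]
Postorder (L, R, root): [2, 22, 31, 14, 49, 46, 33, 8]


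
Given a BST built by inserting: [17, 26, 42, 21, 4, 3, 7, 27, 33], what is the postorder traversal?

Tree insertion order: [17, 26, 42, 21, 4, 3, 7, 27, 33]
Tree (level-order array): [17, 4, 26, 3, 7, 21, 42, None, None, None, None, None, None, 27, None, None, 33]
Postorder traversal: [3, 7, 4, 21, 33, 27, 42, 26, 17]


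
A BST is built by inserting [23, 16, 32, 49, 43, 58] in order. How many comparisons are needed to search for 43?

Search path for 43: 23 -> 32 -> 49 -> 43
Found: True
Comparisons: 4


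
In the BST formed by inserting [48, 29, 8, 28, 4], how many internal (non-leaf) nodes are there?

Tree built from: [48, 29, 8, 28, 4]
Tree (level-order array): [48, 29, None, 8, None, 4, 28]
Rule: An internal node has at least one child.
Per-node child counts:
  node 48: 1 child(ren)
  node 29: 1 child(ren)
  node 8: 2 child(ren)
  node 4: 0 child(ren)
  node 28: 0 child(ren)
Matching nodes: [48, 29, 8]
Count of internal (non-leaf) nodes: 3


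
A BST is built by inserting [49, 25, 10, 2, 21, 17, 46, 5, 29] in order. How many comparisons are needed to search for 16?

Search path for 16: 49 -> 25 -> 10 -> 21 -> 17
Found: False
Comparisons: 5


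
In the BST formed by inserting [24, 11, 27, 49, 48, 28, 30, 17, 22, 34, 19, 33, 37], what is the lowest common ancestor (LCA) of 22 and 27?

Tree insertion order: [24, 11, 27, 49, 48, 28, 30, 17, 22, 34, 19, 33, 37]
Tree (level-order array): [24, 11, 27, None, 17, None, 49, None, 22, 48, None, 19, None, 28, None, None, None, None, 30, None, 34, 33, 37]
In a BST, the LCA of p=22, q=27 is the first node v on the
root-to-leaf path with p <= v <= q (go left if both < v, right if both > v).
Walk from root:
  at 24: 22 <= 24 <= 27, this is the LCA
LCA = 24


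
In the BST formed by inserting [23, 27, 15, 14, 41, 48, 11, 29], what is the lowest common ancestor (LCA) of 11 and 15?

Tree insertion order: [23, 27, 15, 14, 41, 48, 11, 29]
Tree (level-order array): [23, 15, 27, 14, None, None, 41, 11, None, 29, 48]
In a BST, the LCA of p=11, q=15 is the first node v on the
root-to-leaf path with p <= v <= q (go left if both < v, right if both > v).
Walk from root:
  at 23: both 11 and 15 < 23, go left
  at 15: 11 <= 15 <= 15, this is the LCA
LCA = 15


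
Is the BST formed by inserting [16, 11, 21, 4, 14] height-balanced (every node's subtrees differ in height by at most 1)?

Tree (level-order array): [16, 11, 21, 4, 14]
Definition: a tree is height-balanced if, at every node, |h(left) - h(right)| <= 1 (empty subtree has height -1).
Bottom-up per-node check:
  node 4: h_left=-1, h_right=-1, diff=0 [OK], height=0
  node 14: h_left=-1, h_right=-1, diff=0 [OK], height=0
  node 11: h_left=0, h_right=0, diff=0 [OK], height=1
  node 21: h_left=-1, h_right=-1, diff=0 [OK], height=0
  node 16: h_left=1, h_right=0, diff=1 [OK], height=2
All nodes satisfy the balance condition.
Result: Balanced


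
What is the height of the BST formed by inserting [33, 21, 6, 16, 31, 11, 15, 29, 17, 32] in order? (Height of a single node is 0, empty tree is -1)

Insertion order: [33, 21, 6, 16, 31, 11, 15, 29, 17, 32]
Tree (level-order array): [33, 21, None, 6, 31, None, 16, 29, 32, 11, 17, None, None, None, None, None, 15]
Compute height bottom-up (empty subtree = -1):
  height(15) = 1 + max(-1, -1) = 0
  height(11) = 1 + max(-1, 0) = 1
  height(17) = 1 + max(-1, -1) = 0
  height(16) = 1 + max(1, 0) = 2
  height(6) = 1 + max(-1, 2) = 3
  height(29) = 1 + max(-1, -1) = 0
  height(32) = 1 + max(-1, -1) = 0
  height(31) = 1 + max(0, 0) = 1
  height(21) = 1 + max(3, 1) = 4
  height(33) = 1 + max(4, -1) = 5
Height = 5


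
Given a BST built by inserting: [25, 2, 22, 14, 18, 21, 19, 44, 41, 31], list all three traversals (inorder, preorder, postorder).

Tree insertion order: [25, 2, 22, 14, 18, 21, 19, 44, 41, 31]
Tree (level-order array): [25, 2, 44, None, 22, 41, None, 14, None, 31, None, None, 18, None, None, None, 21, 19]
Inorder (L, root, R): [2, 14, 18, 19, 21, 22, 25, 31, 41, 44]
Preorder (root, L, R): [25, 2, 22, 14, 18, 21, 19, 44, 41, 31]
Postorder (L, R, root): [19, 21, 18, 14, 22, 2, 31, 41, 44, 25]


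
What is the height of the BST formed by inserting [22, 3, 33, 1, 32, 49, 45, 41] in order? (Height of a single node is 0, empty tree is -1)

Insertion order: [22, 3, 33, 1, 32, 49, 45, 41]
Tree (level-order array): [22, 3, 33, 1, None, 32, 49, None, None, None, None, 45, None, 41]
Compute height bottom-up (empty subtree = -1):
  height(1) = 1 + max(-1, -1) = 0
  height(3) = 1 + max(0, -1) = 1
  height(32) = 1 + max(-1, -1) = 0
  height(41) = 1 + max(-1, -1) = 0
  height(45) = 1 + max(0, -1) = 1
  height(49) = 1 + max(1, -1) = 2
  height(33) = 1 + max(0, 2) = 3
  height(22) = 1 + max(1, 3) = 4
Height = 4


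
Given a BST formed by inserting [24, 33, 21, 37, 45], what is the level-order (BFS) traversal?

Tree insertion order: [24, 33, 21, 37, 45]
Tree (level-order array): [24, 21, 33, None, None, None, 37, None, 45]
BFS from the root, enqueuing left then right child of each popped node:
  queue [24] -> pop 24, enqueue [21, 33], visited so far: [24]
  queue [21, 33] -> pop 21, enqueue [none], visited so far: [24, 21]
  queue [33] -> pop 33, enqueue [37], visited so far: [24, 21, 33]
  queue [37] -> pop 37, enqueue [45], visited so far: [24, 21, 33, 37]
  queue [45] -> pop 45, enqueue [none], visited so far: [24, 21, 33, 37, 45]
Result: [24, 21, 33, 37, 45]


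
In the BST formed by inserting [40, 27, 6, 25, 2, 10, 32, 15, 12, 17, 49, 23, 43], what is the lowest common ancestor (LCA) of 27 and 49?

Tree insertion order: [40, 27, 6, 25, 2, 10, 32, 15, 12, 17, 49, 23, 43]
Tree (level-order array): [40, 27, 49, 6, 32, 43, None, 2, 25, None, None, None, None, None, None, 10, None, None, 15, 12, 17, None, None, None, 23]
In a BST, the LCA of p=27, q=49 is the first node v on the
root-to-leaf path with p <= v <= q (go left if both < v, right if both > v).
Walk from root:
  at 40: 27 <= 40 <= 49, this is the LCA
LCA = 40


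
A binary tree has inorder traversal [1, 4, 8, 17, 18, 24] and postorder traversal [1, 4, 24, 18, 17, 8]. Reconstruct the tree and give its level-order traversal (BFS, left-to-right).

Inorder:   [1, 4, 8, 17, 18, 24]
Postorder: [1, 4, 24, 18, 17, 8]
Algorithm: postorder visits root last, so walk postorder right-to-left;
each value is the root of the current inorder slice — split it at that
value, recurse on the right subtree first, then the left.
Recursive splits:
  root=8; inorder splits into left=[1, 4], right=[17, 18, 24]
  root=17; inorder splits into left=[], right=[18, 24]
  root=18; inorder splits into left=[], right=[24]
  root=24; inorder splits into left=[], right=[]
  root=4; inorder splits into left=[1], right=[]
  root=1; inorder splits into left=[], right=[]
Reconstructed level-order: [8, 4, 17, 1, 18, 24]


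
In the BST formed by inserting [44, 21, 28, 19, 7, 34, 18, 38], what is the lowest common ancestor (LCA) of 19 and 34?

Tree insertion order: [44, 21, 28, 19, 7, 34, 18, 38]
Tree (level-order array): [44, 21, None, 19, 28, 7, None, None, 34, None, 18, None, 38]
In a BST, the LCA of p=19, q=34 is the first node v on the
root-to-leaf path with p <= v <= q (go left if both < v, right if both > v).
Walk from root:
  at 44: both 19 and 34 < 44, go left
  at 21: 19 <= 21 <= 34, this is the LCA
LCA = 21


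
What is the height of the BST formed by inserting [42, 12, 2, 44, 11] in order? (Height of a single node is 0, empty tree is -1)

Insertion order: [42, 12, 2, 44, 11]
Tree (level-order array): [42, 12, 44, 2, None, None, None, None, 11]
Compute height bottom-up (empty subtree = -1):
  height(11) = 1 + max(-1, -1) = 0
  height(2) = 1 + max(-1, 0) = 1
  height(12) = 1 + max(1, -1) = 2
  height(44) = 1 + max(-1, -1) = 0
  height(42) = 1 + max(2, 0) = 3
Height = 3


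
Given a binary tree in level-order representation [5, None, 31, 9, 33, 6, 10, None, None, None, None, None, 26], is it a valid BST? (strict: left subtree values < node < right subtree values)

Level-order array: [5, None, 31, 9, 33, 6, 10, None, None, None, None, None, 26]
Validate using subtree bounds (lo, hi): at each node, require lo < value < hi,
then recurse left with hi=value and right with lo=value.
Preorder trace (stopping at first violation):
  at node 5 with bounds (-inf, +inf): OK
  at node 31 with bounds (5, +inf): OK
  at node 9 with bounds (5, 31): OK
  at node 6 with bounds (5, 9): OK
  at node 10 with bounds (9, 31): OK
  at node 26 with bounds (10, 31): OK
  at node 33 with bounds (31, +inf): OK
No violation found at any node.
Result: Valid BST


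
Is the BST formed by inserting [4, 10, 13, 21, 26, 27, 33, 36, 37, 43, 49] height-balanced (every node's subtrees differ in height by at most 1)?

Tree (level-order array): [4, None, 10, None, 13, None, 21, None, 26, None, 27, None, 33, None, 36, None, 37, None, 43, None, 49]
Definition: a tree is height-balanced if, at every node, |h(left) - h(right)| <= 1 (empty subtree has height -1).
Bottom-up per-node check:
  node 49: h_left=-1, h_right=-1, diff=0 [OK], height=0
  node 43: h_left=-1, h_right=0, diff=1 [OK], height=1
  node 37: h_left=-1, h_right=1, diff=2 [FAIL (|-1-1|=2 > 1)], height=2
  node 36: h_left=-1, h_right=2, diff=3 [FAIL (|-1-2|=3 > 1)], height=3
  node 33: h_left=-1, h_right=3, diff=4 [FAIL (|-1-3|=4 > 1)], height=4
  node 27: h_left=-1, h_right=4, diff=5 [FAIL (|-1-4|=5 > 1)], height=5
  node 26: h_left=-1, h_right=5, diff=6 [FAIL (|-1-5|=6 > 1)], height=6
  node 21: h_left=-1, h_right=6, diff=7 [FAIL (|-1-6|=7 > 1)], height=7
  node 13: h_left=-1, h_right=7, diff=8 [FAIL (|-1-7|=8 > 1)], height=8
  node 10: h_left=-1, h_right=8, diff=9 [FAIL (|-1-8|=9 > 1)], height=9
  node 4: h_left=-1, h_right=9, diff=10 [FAIL (|-1-9|=10 > 1)], height=10
Node 37 violates the condition: |-1 - 1| = 2 > 1.
Result: Not balanced


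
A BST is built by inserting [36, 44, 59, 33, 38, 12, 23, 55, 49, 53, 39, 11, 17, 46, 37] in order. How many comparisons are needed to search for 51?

Search path for 51: 36 -> 44 -> 59 -> 55 -> 49 -> 53
Found: False
Comparisons: 6


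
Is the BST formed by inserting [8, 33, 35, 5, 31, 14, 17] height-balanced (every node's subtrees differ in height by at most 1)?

Tree (level-order array): [8, 5, 33, None, None, 31, 35, 14, None, None, None, None, 17]
Definition: a tree is height-balanced if, at every node, |h(left) - h(right)| <= 1 (empty subtree has height -1).
Bottom-up per-node check:
  node 5: h_left=-1, h_right=-1, diff=0 [OK], height=0
  node 17: h_left=-1, h_right=-1, diff=0 [OK], height=0
  node 14: h_left=-1, h_right=0, diff=1 [OK], height=1
  node 31: h_left=1, h_right=-1, diff=2 [FAIL (|1--1|=2 > 1)], height=2
  node 35: h_left=-1, h_right=-1, diff=0 [OK], height=0
  node 33: h_left=2, h_right=0, diff=2 [FAIL (|2-0|=2 > 1)], height=3
  node 8: h_left=0, h_right=3, diff=3 [FAIL (|0-3|=3 > 1)], height=4
Node 31 violates the condition: |1 - -1| = 2 > 1.
Result: Not balanced


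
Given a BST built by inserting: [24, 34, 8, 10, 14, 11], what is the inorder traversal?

Tree insertion order: [24, 34, 8, 10, 14, 11]
Tree (level-order array): [24, 8, 34, None, 10, None, None, None, 14, 11]
Inorder traversal: [8, 10, 11, 14, 24, 34]


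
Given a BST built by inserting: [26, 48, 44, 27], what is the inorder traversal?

Tree insertion order: [26, 48, 44, 27]
Tree (level-order array): [26, None, 48, 44, None, 27]
Inorder traversal: [26, 27, 44, 48]


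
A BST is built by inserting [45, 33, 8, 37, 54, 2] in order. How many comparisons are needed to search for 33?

Search path for 33: 45 -> 33
Found: True
Comparisons: 2


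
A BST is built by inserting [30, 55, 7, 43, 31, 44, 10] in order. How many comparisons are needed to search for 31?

Search path for 31: 30 -> 55 -> 43 -> 31
Found: True
Comparisons: 4


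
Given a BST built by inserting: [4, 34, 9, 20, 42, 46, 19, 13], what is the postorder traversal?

Tree insertion order: [4, 34, 9, 20, 42, 46, 19, 13]
Tree (level-order array): [4, None, 34, 9, 42, None, 20, None, 46, 19, None, None, None, 13]
Postorder traversal: [13, 19, 20, 9, 46, 42, 34, 4]


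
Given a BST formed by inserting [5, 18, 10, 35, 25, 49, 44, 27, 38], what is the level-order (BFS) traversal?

Tree insertion order: [5, 18, 10, 35, 25, 49, 44, 27, 38]
Tree (level-order array): [5, None, 18, 10, 35, None, None, 25, 49, None, 27, 44, None, None, None, 38]
BFS from the root, enqueuing left then right child of each popped node:
  queue [5] -> pop 5, enqueue [18], visited so far: [5]
  queue [18] -> pop 18, enqueue [10, 35], visited so far: [5, 18]
  queue [10, 35] -> pop 10, enqueue [none], visited so far: [5, 18, 10]
  queue [35] -> pop 35, enqueue [25, 49], visited so far: [5, 18, 10, 35]
  queue [25, 49] -> pop 25, enqueue [27], visited so far: [5, 18, 10, 35, 25]
  queue [49, 27] -> pop 49, enqueue [44], visited so far: [5, 18, 10, 35, 25, 49]
  queue [27, 44] -> pop 27, enqueue [none], visited so far: [5, 18, 10, 35, 25, 49, 27]
  queue [44] -> pop 44, enqueue [38], visited so far: [5, 18, 10, 35, 25, 49, 27, 44]
  queue [38] -> pop 38, enqueue [none], visited so far: [5, 18, 10, 35, 25, 49, 27, 44, 38]
Result: [5, 18, 10, 35, 25, 49, 27, 44, 38]


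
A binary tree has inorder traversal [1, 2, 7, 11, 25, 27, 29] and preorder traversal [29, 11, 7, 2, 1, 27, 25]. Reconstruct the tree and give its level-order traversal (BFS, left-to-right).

Inorder:  [1, 2, 7, 11, 25, 27, 29]
Preorder: [29, 11, 7, 2, 1, 27, 25]
Algorithm: preorder visits root first, so consume preorder in order;
for each root, split the current inorder slice at that value into
left-subtree inorder and right-subtree inorder, then recurse.
Recursive splits:
  root=29; inorder splits into left=[1, 2, 7, 11, 25, 27], right=[]
  root=11; inorder splits into left=[1, 2, 7], right=[25, 27]
  root=7; inorder splits into left=[1, 2], right=[]
  root=2; inorder splits into left=[1], right=[]
  root=1; inorder splits into left=[], right=[]
  root=27; inorder splits into left=[25], right=[]
  root=25; inorder splits into left=[], right=[]
Reconstructed level-order: [29, 11, 7, 27, 2, 25, 1]


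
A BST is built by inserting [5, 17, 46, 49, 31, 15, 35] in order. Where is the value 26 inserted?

Starting tree (level order): [5, None, 17, 15, 46, None, None, 31, 49, None, 35]
Insertion path: 5 -> 17 -> 46 -> 31
Result: insert 26 as left child of 31
Final tree (level order): [5, None, 17, 15, 46, None, None, 31, 49, 26, 35]


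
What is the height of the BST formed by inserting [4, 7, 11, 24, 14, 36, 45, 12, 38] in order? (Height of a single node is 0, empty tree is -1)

Insertion order: [4, 7, 11, 24, 14, 36, 45, 12, 38]
Tree (level-order array): [4, None, 7, None, 11, None, 24, 14, 36, 12, None, None, 45, None, None, 38]
Compute height bottom-up (empty subtree = -1):
  height(12) = 1 + max(-1, -1) = 0
  height(14) = 1 + max(0, -1) = 1
  height(38) = 1 + max(-1, -1) = 0
  height(45) = 1 + max(0, -1) = 1
  height(36) = 1 + max(-1, 1) = 2
  height(24) = 1 + max(1, 2) = 3
  height(11) = 1 + max(-1, 3) = 4
  height(7) = 1 + max(-1, 4) = 5
  height(4) = 1 + max(-1, 5) = 6
Height = 6


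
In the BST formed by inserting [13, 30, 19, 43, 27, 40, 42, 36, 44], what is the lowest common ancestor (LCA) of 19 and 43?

Tree insertion order: [13, 30, 19, 43, 27, 40, 42, 36, 44]
Tree (level-order array): [13, None, 30, 19, 43, None, 27, 40, 44, None, None, 36, 42]
In a BST, the LCA of p=19, q=43 is the first node v on the
root-to-leaf path with p <= v <= q (go left if both < v, right if both > v).
Walk from root:
  at 13: both 19 and 43 > 13, go right
  at 30: 19 <= 30 <= 43, this is the LCA
LCA = 30


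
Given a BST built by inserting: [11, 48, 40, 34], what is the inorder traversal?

Tree insertion order: [11, 48, 40, 34]
Tree (level-order array): [11, None, 48, 40, None, 34]
Inorder traversal: [11, 34, 40, 48]


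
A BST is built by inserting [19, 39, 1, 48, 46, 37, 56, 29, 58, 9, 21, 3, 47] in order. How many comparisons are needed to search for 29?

Search path for 29: 19 -> 39 -> 37 -> 29
Found: True
Comparisons: 4


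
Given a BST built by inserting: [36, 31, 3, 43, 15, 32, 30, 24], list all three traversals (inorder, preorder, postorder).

Tree insertion order: [36, 31, 3, 43, 15, 32, 30, 24]
Tree (level-order array): [36, 31, 43, 3, 32, None, None, None, 15, None, None, None, 30, 24]
Inorder (L, root, R): [3, 15, 24, 30, 31, 32, 36, 43]
Preorder (root, L, R): [36, 31, 3, 15, 30, 24, 32, 43]
Postorder (L, R, root): [24, 30, 15, 3, 32, 31, 43, 36]


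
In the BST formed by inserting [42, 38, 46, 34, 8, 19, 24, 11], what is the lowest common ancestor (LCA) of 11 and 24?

Tree insertion order: [42, 38, 46, 34, 8, 19, 24, 11]
Tree (level-order array): [42, 38, 46, 34, None, None, None, 8, None, None, 19, 11, 24]
In a BST, the LCA of p=11, q=24 is the first node v on the
root-to-leaf path with p <= v <= q (go left if both < v, right if both > v).
Walk from root:
  at 42: both 11 and 24 < 42, go left
  at 38: both 11 and 24 < 38, go left
  at 34: both 11 and 24 < 34, go left
  at 8: both 11 and 24 > 8, go right
  at 19: 11 <= 19 <= 24, this is the LCA
LCA = 19


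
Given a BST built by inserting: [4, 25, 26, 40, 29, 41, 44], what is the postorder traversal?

Tree insertion order: [4, 25, 26, 40, 29, 41, 44]
Tree (level-order array): [4, None, 25, None, 26, None, 40, 29, 41, None, None, None, 44]
Postorder traversal: [29, 44, 41, 40, 26, 25, 4]


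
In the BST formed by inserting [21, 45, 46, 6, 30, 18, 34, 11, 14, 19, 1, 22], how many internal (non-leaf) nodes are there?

Tree built from: [21, 45, 46, 6, 30, 18, 34, 11, 14, 19, 1, 22]
Tree (level-order array): [21, 6, 45, 1, 18, 30, 46, None, None, 11, 19, 22, 34, None, None, None, 14]
Rule: An internal node has at least one child.
Per-node child counts:
  node 21: 2 child(ren)
  node 6: 2 child(ren)
  node 1: 0 child(ren)
  node 18: 2 child(ren)
  node 11: 1 child(ren)
  node 14: 0 child(ren)
  node 19: 0 child(ren)
  node 45: 2 child(ren)
  node 30: 2 child(ren)
  node 22: 0 child(ren)
  node 34: 0 child(ren)
  node 46: 0 child(ren)
Matching nodes: [21, 6, 18, 11, 45, 30]
Count of internal (non-leaf) nodes: 6


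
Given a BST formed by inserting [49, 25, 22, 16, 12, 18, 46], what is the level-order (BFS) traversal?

Tree insertion order: [49, 25, 22, 16, 12, 18, 46]
Tree (level-order array): [49, 25, None, 22, 46, 16, None, None, None, 12, 18]
BFS from the root, enqueuing left then right child of each popped node:
  queue [49] -> pop 49, enqueue [25], visited so far: [49]
  queue [25] -> pop 25, enqueue [22, 46], visited so far: [49, 25]
  queue [22, 46] -> pop 22, enqueue [16], visited so far: [49, 25, 22]
  queue [46, 16] -> pop 46, enqueue [none], visited so far: [49, 25, 22, 46]
  queue [16] -> pop 16, enqueue [12, 18], visited so far: [49, 25, 22, 46, 16]
  queue [12, 18] -> pop 12, enqueue [none], visited so far: [49, 25, 22, 46, 16, 12]
  queue [18] -> pop 18, enqueue [none], visited so far: [49, 25, 22, 46, 16, 12, 18]
Result: [49, 25, 22, 46, 16, 12, 18]


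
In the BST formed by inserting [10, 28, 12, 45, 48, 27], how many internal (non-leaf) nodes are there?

Tree built from: [10, 28, 12, 45, 48, 27]
Tree (level-order array): [10, None, 28, 12, 45, None, 27, None, 48]
Rule: An internal node has at least one child.
Per-node child counts:
  node 10: 1 child(ren)
  node 28: 2 child(ren)
  node 12: 1 child(ren)
  node 27: 0 child(ren)
  node 45: 1 child(ren)
  node 48: 0 child(ren)
Matching nodes: [10, 28, 12, 45]
Count of internal (non-leaf) nodes: 4


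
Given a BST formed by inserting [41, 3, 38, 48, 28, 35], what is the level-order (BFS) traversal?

Tree insertion order: [41, 3, 38, 48, 28, 35]
Tree (level-order array): [41, 3, 48, None, 38, None, None, 28, None, None, 35]
BFS from the root, enqueuing left then right child of each popped node:
  queue [41] -> pop 41, enqueue [3, 48], visited so far: [41]
  queue [3, 48] -> pop 3, enqueue [38], visited so far: [41, 3]
  queue [48, 38] -> pop 48, enqueue [none], visited so far: [41, 3, 48]
  queue [38] -> pop 38, enqueue [28], visited so far: [41, 3, 48, 38]
  queue [28] -> pop 28, enqueue [35], visited so far: [41, 3, 48, 38, 28]
  queue [35] -> pop 35, enqueue [none], visited so far: [41, 3, 48, 38, 28, 35]
Result: [41, 3, 48, 38, 28, 35]


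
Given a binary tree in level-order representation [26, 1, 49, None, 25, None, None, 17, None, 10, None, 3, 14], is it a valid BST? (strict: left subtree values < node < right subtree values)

Level-order array: [26, 1, 49, None, 25, None, None, 17, None, 10, None, 3, 14]
Validate using subtree bounds (lo, hi): at each node, require lo < value < hi,
then recurse left with hi=value and right with lo=value.
Preorder trace (stopping at first violation):
  at node 26 with bounds (-inf, +inf): OK
  at node 1 with bounds (-inf, 26): OK
  at node 25 with bounds (1, 26): OK
  at node 17 with bounds (1, 25): OK
  at node 10 with bounds (1, 17): OK
  at node 3 with bounds (1, 10): OK
  at node 14 with bounds (10, 17): OK
  at node 49 with bounds (26, +inf): OK
No violation found at any node.
Result: Valid BST


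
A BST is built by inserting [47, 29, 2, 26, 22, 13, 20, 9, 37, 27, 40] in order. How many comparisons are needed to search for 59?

Search path for 59: 47
Found: False
Comparisons: 1


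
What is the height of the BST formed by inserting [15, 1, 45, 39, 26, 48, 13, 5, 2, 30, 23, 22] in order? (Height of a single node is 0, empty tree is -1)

Insertion order: [15, 1, 45, 39, 26, 48, 13, 5, 2, 30, 23, 22]
Tree (level-order array): [15, 1, 45, None, 13, 39, 48, 5, None, 26, None, None, None, 2, None, 23, 30, None, None, 22]
Compute height bottom-up (empty subtree = -1):
  height(2) = 1 + max(-1, -1) = 0
  height(5) = 1 + max(0, -1) = 1
  height(13) = 1 + max(1, -1) = 2
  height(1) = 1 + max(-1, 2) = 3
  height(22) = 1 + max(-1, -1) = 0
  height(23) = 1 + max(0, -1) = 1
  height(30) = 1 + max(-1, -1) = 0
  height(26) = 1 + max(1, 0) = 2
  height(39) = 1 + max(2, -1) = 3
  height(48) = 1 + max(-1, -1) = 0
  height(45) = 1 + max(3, 0) = 4
  height(15) = 1 + max(3, 4) = 5
Height = 5


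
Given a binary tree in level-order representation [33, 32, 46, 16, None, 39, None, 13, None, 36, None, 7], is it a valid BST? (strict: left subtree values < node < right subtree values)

Level-order array: [33, 32, 46, 16, None, 39, None, 13, None, 36, None, 7]
Validate using subtree bounds (lo, hi): at each node, require lo < value < hi,
then recurse left with hi=value and right with lo=value.
Preorder trace (stopping at first violation):
  at node 33 with bounds (-inf, +inf): OK
  at node 32 with bounds (-inf, 33): OK
  at node 16 with bounds (-inf, 32): OK
  at node 13 with bounds (-inf, 16): OK
  at node 7 with bounds (-inf, 13): OK
  at node 46 with bounds (33, +inf): OK
  at node 39 with bounds (33, 46): OK
  at node 36 with bounds (33, 39): OK
No violation found at any node.
Result: Valid BST


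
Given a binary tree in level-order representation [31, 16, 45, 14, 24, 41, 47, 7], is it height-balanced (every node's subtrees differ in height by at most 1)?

Tree (level-order array): [31, 16, 45, 14, 24, 41, 47, 7]
Definition: a tree is height-balanced if, at every node, |h(left) - h(right)| <= 1 (empty subtree has height -1).
Bottom-up per-node check:
  node 7: h_left=-1, h_right=-1, diff=0 [OK], height=0
  node 14: h_left=0, h_right=-1, diff=1 [OK], height=1
  node 24: h_left=-1, h_right=-1, diff=0 [OK], height=0
  node 16: h_left=1, h_right=0, diff=1 [OK], height=2
  node 41: h_left=-1, h_right=-1, diff=0 [OK], height=0
  node 47: h_left=-1, h_right=-1, diff=0 [OK], height=0
  node 45: h_left=0, h_right=0, diff=0 [OK], height=1
  node 31: h_left=2, h_right=1, diff=1 [OK], height=3
All nodes satisfy the balance condition.
Result: Balanced


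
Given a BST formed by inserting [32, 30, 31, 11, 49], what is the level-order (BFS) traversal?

Tree insertion order: [32, 30, 31, 11, 49]
Tree (level-order array): [32, 30, 49, 11, 31]
BFS from the root, enqueuing left then right child of each popped node:
  queue [32] -> pop 32, enqueue [30, 49], visited so far: [32]
  queue [30, 49] -> pop 30, enqueue [11, 31], visited so far: [32, 30]
  queue [49, 11, 31] -> pop 49, enqueue [none], visited so far: [32, 30, 49]
  queue [11, 31] -> pop 11, enqueue [none], visited so far: [32, 30, 49, 11]
  queue [31] -> pop 31, enqueue [none], visited so far: [32, 30, 49, 11, 31]
Result: [32, 30, 49, 11, 31]


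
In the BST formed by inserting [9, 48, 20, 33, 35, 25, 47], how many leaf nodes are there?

Tree built from: [9, 48, 20, 33, 35, 25, 47]
Tree (level-order array): [9, None, 48, 20, None, None, 33, 25, 35, None, None, None, 47]
Rule: A leaf has 0 children.
Per-node child counts:
  node 9: 1 child(ren)
  node 48: 1 child(ren)
  node 20: 1 child(ren)
  node 33: 2 child(ren)
  node 25: 0 child(ren)
  node 35: 1 child(ren)
  node 47: 0 child(ren)
Matching nodes: [25, 47]
Count of leaf nodes: 2


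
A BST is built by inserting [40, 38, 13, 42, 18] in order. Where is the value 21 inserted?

Starting tree (level order): [40, 38, 42, 13, None, None, None, None, 18]
Insertion path: 40 -> 38 -> 13 -> 18
Result: insert 21 as right child of 18
Final tree (level order): [40, 38, 42, 13, None, None, None, None, 18, None, 21]
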